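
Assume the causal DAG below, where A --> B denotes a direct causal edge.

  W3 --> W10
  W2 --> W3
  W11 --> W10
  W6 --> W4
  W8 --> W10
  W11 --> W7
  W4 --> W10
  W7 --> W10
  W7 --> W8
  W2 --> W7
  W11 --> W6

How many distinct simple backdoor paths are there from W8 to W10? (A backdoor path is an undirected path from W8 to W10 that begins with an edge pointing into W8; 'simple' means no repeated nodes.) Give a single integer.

4

A backdoor path from W8 to W10 is any simple undirected path whose first edge points into W8 (i.e. leaves W8 via a parent).
Parents of W8: {W7}.
Enumerating:
  P1: W8 <- W7 <- W2 -> W3 -> W10
  P2: W8 <- W7 <- W11 -> W6 -> W4 -> W10
  P3: W8 <- W7 <- W11 -> W10
  P4: W8 <- W7 -> W10
That exhausts the simple backdoor paths. Count: 4.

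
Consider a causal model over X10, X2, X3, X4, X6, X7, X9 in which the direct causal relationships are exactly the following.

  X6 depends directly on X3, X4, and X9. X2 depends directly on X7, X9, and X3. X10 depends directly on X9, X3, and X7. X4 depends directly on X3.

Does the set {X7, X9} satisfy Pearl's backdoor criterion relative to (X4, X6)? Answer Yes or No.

No

Backdoor paths from X4 to X6 (paths whose first edge points into X4):
  P1: X4 <- X3 -> X6
  P2: X4 <- X3 -> X2 <- X9 -> X6
  P3: X4 <- X3 -> X2 <- X7 -> X10 <- X9 -> X6
  P4: X4 <- X3 -> X10 <- X9 -> X6
  P5: X4 <- X3 -> X10 <- X7 -> X2 <- X9 -> X6
Condition 1 (no descendant of X4 in the set): holds — descendants of X4 are {X6}; none are in {X7, X9}.
Condition 2 (every backdoor path blocked by {X7, X9}):
  P1: open — no interior node is in the conditioning set.
  P2: blocked at collider X2 (neither it nor any descendant is in the conditioning set).
  P3: blocked at collider X2 (neither it nor any descendant is in the conditioning set).
  P4: blocked at collider X10 (neither it nor any descendant is in the conditioning set).
  P5: blocked at collider X10 (neither it nor any descendant is in the conditioning set).
{X7, X9} does not satisfy the backdoor criterion.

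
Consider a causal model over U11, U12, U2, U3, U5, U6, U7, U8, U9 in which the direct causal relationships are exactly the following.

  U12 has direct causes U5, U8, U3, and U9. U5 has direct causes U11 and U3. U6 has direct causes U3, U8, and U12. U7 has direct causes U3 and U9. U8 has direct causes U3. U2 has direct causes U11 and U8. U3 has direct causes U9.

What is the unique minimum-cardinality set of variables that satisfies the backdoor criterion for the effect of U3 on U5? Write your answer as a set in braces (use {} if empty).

Variables eligible for adjustment (non-descendants of U3, excluding U3 and U5): {U11, U9}.
Backdoor paths from U3 to U5:
  P1: U3 <- U9 -> U12 <- U8 -> U2 <- U11 -> U5
  P2: U3 <- U9 -> U12 <- U5
  P3: U3 <- U9 -> U12 -> U6 <- U8 -> U2 <- U11 -> U5
Each backdoor path contains an unconditioned collider, so every path is already blocked with the empty conditioning set:
  P1: blocked at collider U12 (neither it nor any descendant is in the conditioning set).
  P2: blocked at collider U12 (neither it nor any descendant is in the conditioning set).
  P3: blocked at collider U6 (neither it nor any descendant is in the conditioning set).
The empty set is therefore the unique smallest valid set.

{}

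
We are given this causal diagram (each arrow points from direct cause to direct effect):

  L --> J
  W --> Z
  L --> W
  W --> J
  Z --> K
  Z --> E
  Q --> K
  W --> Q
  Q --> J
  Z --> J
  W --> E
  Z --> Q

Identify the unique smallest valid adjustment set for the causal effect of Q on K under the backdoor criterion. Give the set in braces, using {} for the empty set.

Variables eligible for adjustment (non-descendants of Q, excluding Q and K): {E, L, W, Z}.
Backdoor paths from Q to K:
  P1: Q <- W <- L -> J <- Z -> K
  P2: Q <- W -> Z -> K
  P3: Q <- W -> J <- Z -> K
  P4: Q <- W -> E <- Z -> K
  P5: Q <- Z -> K
The empty set is not sufficient: P2 (Q <- W -> Z -> K) has no collider blocking it and no conditioned non-collider, so it is open.
Try {Z}:
  P1: blocked at collider J (neither it nor any descendant is in the conditioning set).
  P2: blocked at chain node Z ∈ conditioning set.
  P3: blocked at collider J (neither it nor any descendant is in the conditioning set).
  P4: blocked at collider E (neither it nor any descendant is in the conditioning set).
  P5: blocked at fork node Z ∈ conditioning set.
{Z} contains no descendant of Q and blocks every backdoor path.
No other singleton works — e.g. {L} leaves P2 open — so {Z} is the unique smallest valid adjustment set.

{Z}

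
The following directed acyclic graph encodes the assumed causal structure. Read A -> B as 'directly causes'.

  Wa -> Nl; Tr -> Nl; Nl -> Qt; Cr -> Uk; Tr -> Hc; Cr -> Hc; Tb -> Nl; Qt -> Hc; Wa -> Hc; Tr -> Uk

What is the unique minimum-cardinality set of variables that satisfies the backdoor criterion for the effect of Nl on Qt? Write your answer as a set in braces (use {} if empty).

Variables eligible for adjustment (non-descendants of Nl, excluding Nl and Qt): {Cr, Tb, Tr, Uk, Wa}.
Backdoor paths from Nl to Qt:
  P1: Nl <- Tr -> Uk <- Cr -> Hc <- Qt
  P2: Nl <- Tr -> Hc <- Qt
  P3: Nl <- Wa -> Hc <- Qt
Each backdoor path contains an unconditioned collider, so every path is already blocked with the empty conditioning set:
  P1: blocked at collider Uk (neither it nor any descendant is in the conditioning set).
  P2: blocked at collider Hc (neither it nor any descendant is in the conditioning set).
  P3: blocked at collider Hc (neither it nor any descendant is in the conditioning set).
The empty set is therefore the unique smallest valid set.

{}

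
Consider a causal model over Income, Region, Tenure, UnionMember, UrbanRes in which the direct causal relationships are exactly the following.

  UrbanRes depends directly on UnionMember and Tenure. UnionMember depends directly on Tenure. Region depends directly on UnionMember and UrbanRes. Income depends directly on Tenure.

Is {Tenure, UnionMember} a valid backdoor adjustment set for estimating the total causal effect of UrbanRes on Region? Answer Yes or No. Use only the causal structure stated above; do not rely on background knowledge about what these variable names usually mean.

Backdoor paths from UrbanRes to Region (paths whose first edge points into UrbanRes):
  P1: UrbanRes <- Tenure -> UnionMember -> Region
  P2: UrbanRes <- UnionMember -> Region
Condition 1 (no descendant of UrbanRes in the set): holds — descendants of UrbanRes are {Region}; none are in {Tenure, UnionMember}.
Condition 2 (every backdoor path blocked by {Tenure, UnionMember}):
  P1: blocked at fork node Tenure ∈ conditioning set.
  P2: blocked at fork node UnionMember ∈ conditioning set.
{Tenure, UnionMember} satisfies the backdoor criterion.

Yes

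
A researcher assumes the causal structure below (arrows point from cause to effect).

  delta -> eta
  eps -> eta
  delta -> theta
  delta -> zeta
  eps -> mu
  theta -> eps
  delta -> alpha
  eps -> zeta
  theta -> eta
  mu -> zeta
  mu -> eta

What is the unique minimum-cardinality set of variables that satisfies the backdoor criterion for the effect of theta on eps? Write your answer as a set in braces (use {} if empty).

{}

Variables eligible for adjustment (non-descendants of theta, excluding theta and eps): {alpha, delta}.
Backdoor paths from theta to eps:
  P1: theta <- delta -> eta <- eps
  P2: theta <- delta -> eta <- mu <- eps
  P3: theta <- delta -> eta <- mu -> zeta <- eps
  P4: theta <- delta -> zeta <- eps
  P5: theta <- delta -> zeta <- mu <- eps
  P6: theta <- delta -> zeta <- mu -> eta <- eps
Each backdoor path contains an unconditioned collider, so every path is already blocked with the empty conditioning set:
  P1: blocked at collider eta (neither it nor any descendant is in the conditioning set).
  P2: blocked at collider eta (neither it nor any descendant is in the conditioning set).
  P3: blocked at collider eta (neither it nor any descendant is in the conditioning set).
  P4: blocked at collider zeta (neither it nor any descendant is in the conditioning set).
  P5: blocked at collider zeta (neither it nor any descendant is in the conditioning set).
  P6: blocked at collider zeta (neither it nor any descendant is in the conditioning set).
The empty set is therefore the unique smallest valid set.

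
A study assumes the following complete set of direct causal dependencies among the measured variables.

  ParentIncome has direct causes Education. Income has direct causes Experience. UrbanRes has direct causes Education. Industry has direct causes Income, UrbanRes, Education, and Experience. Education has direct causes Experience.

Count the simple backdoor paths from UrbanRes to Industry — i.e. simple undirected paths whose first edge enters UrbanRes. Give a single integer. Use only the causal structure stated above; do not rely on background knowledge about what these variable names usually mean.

3

A backdoor path from UrbanRes to Industry is any simple undirected path whose first edge points into UrbanRes (i.e. leaves UrbanRes via a parent).
Parents of UrbanRes: {Education}.
Enumerating:
  P1: UrbanRes <- Education <- Experience -> Income -> Industry
  P2: UrbanRes <- Education <- Experience -> Industry
  P3: UrbanRes <- Education -> Industry
That exhausts the simple backdoor paths. Count: 3.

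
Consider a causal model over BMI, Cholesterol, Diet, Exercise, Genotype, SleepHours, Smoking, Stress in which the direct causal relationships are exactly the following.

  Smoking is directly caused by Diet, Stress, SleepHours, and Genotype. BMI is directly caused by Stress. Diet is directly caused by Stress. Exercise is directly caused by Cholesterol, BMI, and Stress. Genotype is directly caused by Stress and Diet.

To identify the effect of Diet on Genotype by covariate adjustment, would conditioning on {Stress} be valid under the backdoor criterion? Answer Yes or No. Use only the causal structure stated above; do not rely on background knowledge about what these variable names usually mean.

Yes

Backdoor paths from Diet to Genotype (paths whose first edge points into Diet):
  P1: Diet <- Stress -> Genotype
  P2: Diet <- Stress -> Smoking <- Genotype
Condition 1 (no descendant of Diet in the set): holds — descendants of Diet are {Genotype, Smoking}; none are in {Stress}.
Condition 2 (every backdoor path blocked by {Stress}):
  P1: blocked at fork node Stress ∈ conditioning set.
  P2: blocked at fork node Stress ∈ conditioning set.
{Stress} satisfies the backdoor criterion.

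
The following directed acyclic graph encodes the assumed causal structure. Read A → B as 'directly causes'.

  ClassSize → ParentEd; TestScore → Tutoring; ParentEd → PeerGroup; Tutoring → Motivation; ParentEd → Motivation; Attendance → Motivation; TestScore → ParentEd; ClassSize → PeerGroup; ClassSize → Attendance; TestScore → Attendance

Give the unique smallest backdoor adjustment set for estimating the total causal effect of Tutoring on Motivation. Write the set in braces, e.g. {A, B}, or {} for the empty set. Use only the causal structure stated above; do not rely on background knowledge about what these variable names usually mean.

Variables eligible for adjustment (non-descendants of Tutoring, excluding Tutoring and Motivation): {Attendance, ClassSize, ParentEd, PeerGroup, TestScore}.
Backdoor paths from Tutoring to Motivation:
  P1: Tutoring <- TestScore -> ParentEd <- ClassSize -> Attendance -> Motivation
  P2: Tutoring <- TestScore -> ParentEd -> PeerGroup <- ClassSize -> Attendance -> Motivation
  P3: Tutoring <- TestScore -> ParentEd -> Motivation
  P4: Tutoring <- TestScore -> Attendance <- ClassSize -> ParentEd -> Motivation
  P5: Tutoring <- TestScore -> Attendance <- ClassSize -> PeerGroup <- ParentEd -> Motivation
  P6: Tutoring <- TestScore -> Attendance -> Motivation
The empty set is not sufficient: P3 (Tutoring <- TestScore -> ParentEd -> Motivation) has no collider blocking it and no conditioned non-collider, so it is open.
Try {TestScore}:
  P1: blocked at fork node TestScore ∈ conditioning set.
  P2: blocked at fork node TestScore ∈ conditioning set.
  P3: blocked at fork node TestScore ∈ conditioning set.
  P4: blocked at fork node TestScore ∈ conditioning set.
  P5: blocked at fork node TestScore ∈ conditioning set.
  P6: blocked at fork node TestScore ∈ conditioning set.
{TestScore} contains no descendant of Tutoring and blocks every backdoor path.
No other singleton works — e.g. {ClassSize} leaves P3 open — so {TestScore} is the unique smallest valid adjustment set.

{TestScore}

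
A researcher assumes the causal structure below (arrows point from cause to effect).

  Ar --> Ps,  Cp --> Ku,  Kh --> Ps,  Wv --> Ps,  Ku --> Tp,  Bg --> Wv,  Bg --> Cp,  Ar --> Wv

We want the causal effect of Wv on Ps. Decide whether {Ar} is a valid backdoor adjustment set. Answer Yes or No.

Backdoor paths from Wv to Ps (paths whose first edge points into Wv):
  P1: Wv <- Ar -> Ps
Condition 1 (no descendant of Wv in the set): holds — descendants of Wv are {Ps}; none are in {Ar}.
Condition 2 (every backdoor path blocked by {Ar}):
  P1: blocked at fork node Ar ∈ conditioning set.
{Ar} satisfies the backdoor criterion.

Yes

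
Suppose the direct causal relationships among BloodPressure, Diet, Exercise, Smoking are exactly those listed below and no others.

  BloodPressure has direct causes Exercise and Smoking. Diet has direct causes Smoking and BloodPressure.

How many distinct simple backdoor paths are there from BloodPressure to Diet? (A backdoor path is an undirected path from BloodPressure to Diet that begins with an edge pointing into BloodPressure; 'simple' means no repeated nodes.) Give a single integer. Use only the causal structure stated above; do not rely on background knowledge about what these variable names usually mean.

1

A backdoor path from BloodPressure to Diet is any simple undirected path whose first edge points into BloodPressure (i.e. leaves BloodPressure via a parent).
Parents of BloodPressure: {Exercise, Smoking}.
Enumerating:
  P1: BloodPressure <- Smoking -> Diet
That exhausts the simple backdoor paths. Count: 1.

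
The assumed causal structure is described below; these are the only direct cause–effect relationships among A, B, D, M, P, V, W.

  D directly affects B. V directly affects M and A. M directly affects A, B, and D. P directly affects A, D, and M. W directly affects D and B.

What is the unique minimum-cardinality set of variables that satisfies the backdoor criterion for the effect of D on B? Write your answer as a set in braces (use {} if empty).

Variables eligible for adjustment (non-descendants of D, excluding D and B): {A, M, P, V, W}.
Backdoor paths from D to B:
  P1: D <- P -> M -> B
  P2: D <- P -> A <- V -> M -> B
  P3: D <- P -> A <- M -> B
  P4: D <- W -> B
  P5: D <- M -> B
The empty set is not sufficient: P1 (D <- P -> M -> B) has no collider blocking it and no conditioned non-collider, so it is open.
Try {M, W}:
  P1: blocked at chain node M ∈ conditioning set.
  P2: blocked at collider A (neither it nor any descendant is in the conditioning set).
  P3: blocked at collider A (neither it nor any descendant is in the conditioning set).
  P4: blocked at fork node W ∈ conditioning set.
  P5: blocked at fork node M ∈ conditioning set.
{M, W} contains no descendant of D and blocks every backdoor path.
Every element of {M, W} is needed (dropping M leaves P1 open; dropping W leaves P4 open), so no proper subset is valid.
Among all size-2 subsets of the eligible variables, only {M, W} blocks every backdoor path, so it is the unique smallest valid adjustment set.

{M, W}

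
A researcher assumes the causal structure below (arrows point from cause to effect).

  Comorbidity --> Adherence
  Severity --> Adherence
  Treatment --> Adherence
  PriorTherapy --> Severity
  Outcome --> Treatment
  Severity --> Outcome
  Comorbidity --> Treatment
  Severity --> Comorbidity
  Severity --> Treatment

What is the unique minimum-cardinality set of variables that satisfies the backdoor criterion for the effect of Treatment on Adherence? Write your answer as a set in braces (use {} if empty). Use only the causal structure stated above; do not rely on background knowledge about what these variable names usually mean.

{Comorbidity, Severity}

Variables eligible for adjustment (non-descendants of Treatment, excluding Treatment and Adherence): {Comorbidity, Outcome, PriorTherapy, Severity}.
Backdoor paths from Treatment to Adherence:
  P1: Treatment <- Severity -> Comorbidity -> Adherence
  P2: Treatment <- Severity -> Adherence
  P3: Treatment <- Comorbidity <- Severity -> Adherence
  P4: Treatment <- Comorbidity -> Adherence
  P5: Treatment <- Outcome <- Severity -> Comorbidity -> Adherence
  P6: Treatment <- Outcome <- Severity -> Adherence
The empty set is not sufficient: P1 (Treatment <- Severity -> Comorbidity -> Adherence) has no collider blocking it and no conditioned non-collider, so it is open.
Try {Comorbidity, Severity}:
  P1: blocked at fork node Severity ∈ conditioning set.
  P2: blocked at fork node Severity ∈ conditioning set.
  P3: blocked at chain node Comorbidity ∈ conditioning set.
  P4: blocked at fork node Comorbidity ∈ conditioning set.
  P5: blocked at fork node Severity ∈ conditioning set.
  P6: blocked at fork node Severity ∈ conditioning set.
{Comorbidity, Severity} contains no descendant of Treatment and blocks every backdoor path.
Every element of {Comorbidity, Severity} is needed (dropping Comorbidity leaves P4 open; dropping Severity leaves P2 open), so no proper subset is valid.
Among all size-2 subsets of the eligible variables, only {Comorbidity, Severity} blocks every backdoor path, so it is the unique smallest valid adjustment set.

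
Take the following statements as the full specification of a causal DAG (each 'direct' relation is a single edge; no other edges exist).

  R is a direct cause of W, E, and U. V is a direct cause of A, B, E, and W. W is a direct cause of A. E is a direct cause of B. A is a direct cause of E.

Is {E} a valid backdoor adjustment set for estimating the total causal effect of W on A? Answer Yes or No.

No

Backdoor paths from W to A (paths whose first edge points into W):
  P1: W <- R -> E <- V -> A
  P2: W <- R -> E <- A
  P3: W <- R -> E -> B <- V -> A
  P4: W <- V -> A
  P5: W <- V -> E <- A
  P6: W <- V -> B <- E <- A
Condition 1 (no descendant of W in the set): FAILS — E is a descendant of W.
Condition 2 (every backdoor path blocked by {E}):
  P1: open — collider(s) E are conditioned on (or have a conditioned descendant) and no non-collider on the path is in the set.
  P2: open — collider(s) E are conditioned on (or have a conditioned descendant) and no non-collider on the path is in the set.
  P3: blocked at chain node E ∈ conditioning set.
  P4: open — no interior node is in the conditioning set.
  P5: open — collider(s) E are conditioned on (or have a conditioned descendant) and no non-collider on the path is in the set.
  P6: blocked at collider B (neither it nor any descendant is in the conditioning set).
{E} does not satisfy the backdoor criterion.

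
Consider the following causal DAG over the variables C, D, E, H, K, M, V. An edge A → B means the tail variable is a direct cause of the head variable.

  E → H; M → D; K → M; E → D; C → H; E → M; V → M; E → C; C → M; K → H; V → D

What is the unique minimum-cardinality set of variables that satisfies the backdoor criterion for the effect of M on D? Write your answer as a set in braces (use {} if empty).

{E, V}

Variables eligible for adjustment (non-descendants of M, excluding M and D): {C, E, H, K, V}.
Backdoor paths from M to D:
  P1: M <- E -> D
  P2: M <- C <- E -> D
  P3: M <- C -> H <- E -> D
  P4: M <- V -> D
  P5: M <- K -> H <- E -> D
  P6: M <- K -> H <- C <- E -> D
The empty set is not sufficient: P1 (M <- E -> D) has no collider blocking it and no conditioned non-collider, so it is open.
Try {E, V}:
  P1: blocked at fork node E ∈ conditioning set.
  P2: blocked at fork node E ∈ conditioning set.
  P3: blocked at collider H (neither it nor any descendant is in the conditioning set).
  P4: blocked at fork node V ∈ conditioning set.
  P5: blocked at collider H (neither it nor any descendant is in the conditioning set).
  P6: blocked at collider H (neither it nor any descendant is in the conditioning set).
{E, V} contains no descendant of M and blocks every backdoor path.
Every element of {E, V} is needed (dropping E leaves P1 open; dropping V leaves P4 open), so no proper subset is valid.
Among all size-2 subsets of the eligible variables, only {E, V} blocks every backdoor path, so it is the unique smallest valid adjustment set.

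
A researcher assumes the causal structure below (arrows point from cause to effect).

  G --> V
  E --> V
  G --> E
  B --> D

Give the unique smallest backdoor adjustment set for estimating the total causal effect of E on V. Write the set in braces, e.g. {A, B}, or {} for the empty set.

Variables eligible for adjustment (non-descendants of E, excluding E and V): {B, D, G}.
Backdoor paths from E to V:
  P1: E <- G -> V
The empty set is not sufficient: P1 (E <- G -> V) has no collider blocking it and no conditioned non-collider, so it is open.
Try {G}:
  P1: blocked at fork node G ∈ conditioning set.
{G} contains no descendant of E and blocks every backdoor path.
No other singleton works — e.g. {B} leaves P1 open — so {G} is the unique smallest valid adjustment set.

{G}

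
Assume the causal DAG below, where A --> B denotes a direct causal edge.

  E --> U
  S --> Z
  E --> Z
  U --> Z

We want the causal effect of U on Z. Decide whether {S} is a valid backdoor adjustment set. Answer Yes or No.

Backdoor paths from U to Z (paths whose first edge points into U):
  P1: U <- E -> Z
Condition 1 (no descendant of U in the set): holds — descendants of U are {Z}; none are in {S}.
Condition 2 (every backdoor path blocked by {S}):
  P1: open — no interior node is in the conditioning set.
{S} does not satisfy the backdoor criterion.

No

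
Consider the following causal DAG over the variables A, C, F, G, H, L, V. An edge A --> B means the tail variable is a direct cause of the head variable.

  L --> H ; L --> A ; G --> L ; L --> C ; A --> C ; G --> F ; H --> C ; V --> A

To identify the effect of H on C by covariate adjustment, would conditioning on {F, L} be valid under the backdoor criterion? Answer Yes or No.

Backdoor paths from H to C (paths whose first edge points into H):
  P1: H <- L -> A -> C
  P2: H <- L -> C
Condition 1 (no descendant of H in the set): holds — descendants of H are {C}; none are in {F, L}.
Condition 2 (every backdoor path blocked by {F, L}):
  P1: blocked at fork node L ∈ conditioning set.
  P2: blocked at fork node L ∈ conditioning set.
{F, L} satisfies the backdoor criterion.

Yes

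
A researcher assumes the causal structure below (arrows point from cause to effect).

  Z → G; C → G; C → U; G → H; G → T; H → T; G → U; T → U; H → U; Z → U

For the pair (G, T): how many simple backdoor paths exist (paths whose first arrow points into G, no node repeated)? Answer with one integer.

4

A backdoor path from G to T is any simple undirected path whose first edge points into G (i.e. leaves G via a parent).
Parents of G: {C, Z}.
Enumerating:
  P1: G <- Z -> U <- H -> T
  P2: G <- Z -> U <- T
  P3: G <- C -> U <- H -> T
  P4: G <- C -> U <- T
That exhausts the simple backdoor paths. Count: 4.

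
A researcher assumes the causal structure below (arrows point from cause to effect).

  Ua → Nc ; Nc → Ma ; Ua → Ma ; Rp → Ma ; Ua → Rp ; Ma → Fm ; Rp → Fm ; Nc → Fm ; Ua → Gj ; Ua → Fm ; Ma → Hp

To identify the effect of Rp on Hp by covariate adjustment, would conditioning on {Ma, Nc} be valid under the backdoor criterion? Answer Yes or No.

Backdoor paths from Rp to Hp (paths whose first edge points into Rp):
  P1: Rp <- Ua -> Nc -> Ma -> Hp
  P2: Rp <- Ua -> Nc -> Fm <- Ma -> Hp
  P3: Rp <- Ua -> Ma -> Hp
  P4: Rp <- Ua -> Fm <- Nc -> Ma -> Hp
  P5: Rp <- Ua -> Fm <- Ma -> Hp
Condition 1 (no descendant of Rp in the set): FAILS — Ma is a descendant of Rp.
Condition 2 (every backdoor path blocked by {Ma, Nc}):
  P1: blocked at chain node Nc ∈ conditioning set.
  P2: blocked at chain node Nc ∈ conditioning set.
  P3: blocked at chain node Ma ∈ conditioning set.
  P4: blocked at collider Fm (neither it nor any descendant is in the conditioning set).
  P5: blocked at collider Fm (neither it nor any descendant is in the conditioning set).
{Ma, Nc} does not satisfy the backdoor criterion.

No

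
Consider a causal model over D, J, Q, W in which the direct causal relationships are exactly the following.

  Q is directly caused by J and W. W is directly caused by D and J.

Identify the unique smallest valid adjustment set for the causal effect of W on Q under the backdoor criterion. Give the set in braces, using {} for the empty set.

{J}

Variables eligible for adjustment (non-descendants of W, excluding W and Q): {D, J}.
Backdoor paths from W to Q:
  P1: W <- J -> Q
The empty set is not sufficient: P1 (W <- J -> Q) has no collider blocking it and no conditioned non-collider, so it is open.
Try {J}:
  P1: blocked at fork node J ∈ conditioning set.
{J} contains no descendant of W and blocks every backdoor path.
No other singleton works — e.g. {D} leaves P1 open — so {J} is the unique smallest valid adjustment set.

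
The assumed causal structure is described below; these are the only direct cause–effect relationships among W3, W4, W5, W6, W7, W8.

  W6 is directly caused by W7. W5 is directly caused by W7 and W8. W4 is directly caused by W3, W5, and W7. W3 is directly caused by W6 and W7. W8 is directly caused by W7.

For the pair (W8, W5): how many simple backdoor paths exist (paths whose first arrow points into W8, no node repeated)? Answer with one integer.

A backdoor path from W8 to W5 is any simple undirected path whose first edge points into W8 (i.e. leaves W8 via a parent).
Parents of W8: {W7}.
Enumerating:
  P1: W8 <- W7 -> W5
  P2: W8 <- W7 -> W6 -> W3 -> W4 <- W5
  P3: W8 <- W7 -> W3 -> W4 <- W5
  P4: W8 <- W7 -> W4 <- W5
That exhausts the simple backdoor paths. Count: 4.

4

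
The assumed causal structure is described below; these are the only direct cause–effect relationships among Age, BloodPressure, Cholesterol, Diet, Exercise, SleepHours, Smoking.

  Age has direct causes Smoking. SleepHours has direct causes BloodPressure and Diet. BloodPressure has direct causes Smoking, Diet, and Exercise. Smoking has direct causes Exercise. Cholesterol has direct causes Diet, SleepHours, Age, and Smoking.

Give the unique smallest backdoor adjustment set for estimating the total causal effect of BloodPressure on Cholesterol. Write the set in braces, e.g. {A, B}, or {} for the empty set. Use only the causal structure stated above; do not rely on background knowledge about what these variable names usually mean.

Variables eligible for adjustment (non-descendants of BloodPressure, excluding BloodPressure and Cholesterol): {Age, Diet, Exercise, Smoking}.
Backdoor paths from BloodPressure to Cholesterol:
  P1: BloodPressure <- Exercise -> Smoking -> Age -> Cholesterol
  P2: BloodPressure <- Exercise -> Smoking -> Cholesterol
  P3: BloodPressure <- Smoking -> Age -> Cholesterol
  P4: BloodPressure <- Smoking -> Cholesterol
  P5: BloodPressure <- Diet -> SleepHours -> Cholesterol
  P6: BloodPressure <- Diet -> Cholesterol
The empty set is not sufficient: P1 (BloodPressure <- Exercise -> Smoking -> Age -> Cholesterol) has no collider blocking it and no conditioned non-collider, so it is open.
Try {Diet, Smoking}:
  P1: blocked at chain node Smoking ∈ conditioning set.
  P2: blocked at chain node Smoking ∈ conditioning set.
  P3: blocked at fork node Smoking ∈ conditioning set.
  P4: blocked at fork node Smoking ∈ conditioning set.
  P5: blocked at fork node Diet ∈ conditioning set.
  P6: blocked at fork node Diet ∈ conditioning set.
{Diet, Smoking} contains no descendant of BloodPressure and blocks every backdoor path.
Every element of {Diet, Smoking} is needed (dropping Diet leaves P5 open; dropping Smoking leaves P1 open), so no proper subset is valid.
Among all size-2 subsets of the eligible variables, only {Diet, Smoking} blocks every backdoor path, so it is the unique smallest valid adjustment set.

{Diet, Smoking}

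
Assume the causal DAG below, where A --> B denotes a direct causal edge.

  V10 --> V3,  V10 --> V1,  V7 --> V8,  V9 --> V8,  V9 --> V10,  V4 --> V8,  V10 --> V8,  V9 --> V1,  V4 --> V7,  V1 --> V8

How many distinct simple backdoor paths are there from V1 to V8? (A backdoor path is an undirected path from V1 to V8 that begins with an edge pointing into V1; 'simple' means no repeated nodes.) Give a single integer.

4

A backdoor path from V1 to V8 is any simple undirected path whose first edge points into V1 (i.e. leaves V1 via a parent).
Parents of V1: {V10, V9}.
Enumerating:
  P1: V1 <- V9 -> V10 -> V8
  P2: V1 <- V9 -> V8
  P3: V1 <- V10 <- V9 -> V8
  P4: V1 <- V10 -> V8
That exhausts the simple backdoor paths. Count: 4.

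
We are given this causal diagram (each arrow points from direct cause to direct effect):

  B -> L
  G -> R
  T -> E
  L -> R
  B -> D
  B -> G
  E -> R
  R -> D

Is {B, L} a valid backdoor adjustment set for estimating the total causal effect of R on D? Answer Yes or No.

Yes

Backdoor paths from R to D (paths whose first edge points into R):
  P1: R <- L <- B -> D
  P2: R <- G <- B -> D
Condition 1 (no descendant of R in the set): holds — descendants of R are {D}; none are in {B, L}.
Condition 2 (every backdoor path blocked by {B, L}):
  P1: blocked at chain node L ∈ conditioning set.
  P2: blocked at fork node B ∈ conditioning set.
{B, L} satisfies the backdoor criterion.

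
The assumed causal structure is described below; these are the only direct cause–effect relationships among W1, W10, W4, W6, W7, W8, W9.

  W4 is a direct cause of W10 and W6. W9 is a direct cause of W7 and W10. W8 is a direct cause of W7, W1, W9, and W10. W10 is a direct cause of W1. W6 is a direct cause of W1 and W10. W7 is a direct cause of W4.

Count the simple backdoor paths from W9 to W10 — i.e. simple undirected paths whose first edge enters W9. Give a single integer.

A backdoor path from W9 to W10 is any simple undirected path whose first edge points into W9 (i.e. leaves W9 via a parent).
Parents of W9: {W8}.
Enumerating:
  P1: W9 <- W8 -> W7 -> W4 -> W6 -> W10
  P2: W9 <- W8 -> W7 -> W4 -> W6 -> W1 <- W10
  P3: W9 <- W8 -> W7 -> W4 -> W10
  P4: W9 <- W8 -> W10
  P5: W9 <- W8 -> W1 <- W6 <- W4 -> W10
  P6: W9 <- W8 -> W1 <- W6 -> W10
  P7: W9 <- W8 -> W1 <- W10
That exhausts the simple backdoor paths. Count: 7.

7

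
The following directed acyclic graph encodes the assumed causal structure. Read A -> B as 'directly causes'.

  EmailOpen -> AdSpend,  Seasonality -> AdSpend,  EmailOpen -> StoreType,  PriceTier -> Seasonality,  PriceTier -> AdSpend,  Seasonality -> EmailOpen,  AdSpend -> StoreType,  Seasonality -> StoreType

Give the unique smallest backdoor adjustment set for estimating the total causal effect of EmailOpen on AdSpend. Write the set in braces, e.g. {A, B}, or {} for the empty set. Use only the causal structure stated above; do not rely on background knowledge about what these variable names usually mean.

Variables eligible for adjustment (non-descendants of EmailOpen, excluding EmailOpen and AdSpend): {PriceTier, Seasonality}.
Backdoor paths from EmailOpen to AdSpend:
  P1: EmailOpen <- Seasonality <- PriceTier -> AdSpend
  P2: EmailOpen <- Seasonality -> AdSpend
  P3: EmailOpen <- Seasonality -> StoreType <- AdSpend
The empty set is not sufficient: P1 (EmailOpen <- Seasonality <- PriceTier -> AdSpend) has no collider blocking it and no conditioned non-collider, so it is open.
Try {Seasonality}:
  P1: blocked at chain node Seasonality ∈ conditioning set.
  P2: blocked at fork node Seasonality ∈ conditioning set.
  P3: blocked at fork node Seasonality ∈ conditioning set.
{Seasonality} contains no descendant of EmailOpen and blocks every backdoor path.
No other singleton works — e.g. {PriceTier} leaves P2 open — so {Seasonality} is the unique smallest valid adjustment set.

{Seasonality}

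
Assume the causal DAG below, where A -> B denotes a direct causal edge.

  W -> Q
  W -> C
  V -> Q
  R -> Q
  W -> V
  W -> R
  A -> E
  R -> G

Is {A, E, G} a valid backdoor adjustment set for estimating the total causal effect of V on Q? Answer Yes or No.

Backdoor paths from V to Q (paths whose first edge points into V):
  P1: V <- W -> R -> Q
  P2: V <- W -> Q
Condition 1 (no descendant of V in the set): holds — descendants of V are {Q}; none are in {A, E, G}.
Condition 2 (every backdoor path blocked by {A, E, G}):
  P1: open — no interior node is in the conditioning set.
  P2: open — no interior node is in the conditioning set.
{A, E, G} does not satisfy the backdoor criterion.

No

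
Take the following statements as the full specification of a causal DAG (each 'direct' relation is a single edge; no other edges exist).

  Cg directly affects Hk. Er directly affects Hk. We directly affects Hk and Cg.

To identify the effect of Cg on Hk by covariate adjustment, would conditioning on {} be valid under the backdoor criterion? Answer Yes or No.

Backdoor paths from Cg to Hk (paths whose first edge points into Cg):
  P1: Cg <- We -> Hk
Condition 1 (no descendant of Cg in the set): holds — descendants of Cg are {Hk}; none are in {}.
Condition 2 (every backdoor path blocked by {}):
  P1: open — no interior node is in the conditioning set.
{} does not satisfy the backdoor criterion.

No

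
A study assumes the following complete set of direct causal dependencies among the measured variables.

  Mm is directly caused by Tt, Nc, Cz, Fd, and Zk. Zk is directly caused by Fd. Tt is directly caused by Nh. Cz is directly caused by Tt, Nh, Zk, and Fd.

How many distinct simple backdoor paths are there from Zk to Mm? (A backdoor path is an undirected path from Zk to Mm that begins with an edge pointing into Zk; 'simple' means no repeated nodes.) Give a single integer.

A backdoor path from Zk to Mm is any simple undirected path whose first edge points into Zk (i.e. leaves Zk via a parent).
Parents of Zk: {Fd}.
Enumerating:
  P1: Zk <- Fd -> Cz <- Nh -> Tt -> Mm
  P2: Zk <- Fd -> Cz <- Tt -> Mm
  P3: Zk <- Fd -> Cz -> Mm
  P4: Zk <- Fd -> Mm
That exhausts the simple backdoor paths. Count: 4.

4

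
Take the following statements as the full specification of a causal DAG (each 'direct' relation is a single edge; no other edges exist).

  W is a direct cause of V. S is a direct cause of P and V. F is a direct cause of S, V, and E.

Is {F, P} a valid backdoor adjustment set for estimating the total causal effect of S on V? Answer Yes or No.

Backdoor paths from S to V (paths whose first edge points into S):
  P1: S <- F -> V
Condition 1 (no descendant of S in the set): FAILS — P is a descendant of S.
Condition 2 (every backdoor path blocked by {F, P}):
  P1: blocked at fork node F ∈ conditioning set.
{F, P} does not satisfy the backdoor criterion.

No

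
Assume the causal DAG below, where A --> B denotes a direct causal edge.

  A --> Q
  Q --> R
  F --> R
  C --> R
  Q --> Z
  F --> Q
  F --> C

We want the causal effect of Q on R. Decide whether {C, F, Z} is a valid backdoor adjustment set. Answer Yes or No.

No

Backdoor paths from Q to R (paths whose first edge points into Q):
  P1: Q <- F -> C -> R
  P2: Q <- F -> R
Condition 1 (no descendant of Q in the set): FAILS — Z is a descendant of Q.
Condition 2 (every backdoor path blocked by {C, F, Z}):
  P1: blocked at fork node F ∈ conditioning set.
  P2: blocked at fork node F ∈ conditioning set.
{C, F, Z} does not satisfy the backdoor criterion.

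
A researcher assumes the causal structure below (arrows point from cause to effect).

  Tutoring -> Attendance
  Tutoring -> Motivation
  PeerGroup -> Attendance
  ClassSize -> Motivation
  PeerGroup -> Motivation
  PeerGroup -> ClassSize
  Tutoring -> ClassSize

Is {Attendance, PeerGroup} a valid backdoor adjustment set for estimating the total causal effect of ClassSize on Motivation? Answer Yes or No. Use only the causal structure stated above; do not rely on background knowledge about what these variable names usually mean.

Backdoor paths from ClassSize to Motivation (paths whose first edge points into ClassSize):
  P1: ClassSize <- Tutoring -> Attendance <- PeerGroup -> Motivation
  P2: ClassSize <- Tutoring -> Motivation
  P3: ClassSize <- PeerGroup -> Attendance <- Tutoring -> Motivation
  P4: ClassSize <- PeerGroup -> Motivation
Condition 1 (no descendant of ClassSize in the set): holds — descendants of ClassSize are {Motivation}; none are in {Attendance, PeerGroup}.
Condition 2 (every backdoor path blocked by {Attendance, PeerGroup}):
  P1: blocked at fork node PeerGroup ∈ conditioning set.
  P2: open — no interior node is in the conditioning set.
  P3: blocked at fork node PeerGroup ∈ conditioning set.
  P4: blocked at fork node PeerGroup ∈ conditioning set.
{Attendance, PeerGroup} does not satisfy the backdoor criterion.

No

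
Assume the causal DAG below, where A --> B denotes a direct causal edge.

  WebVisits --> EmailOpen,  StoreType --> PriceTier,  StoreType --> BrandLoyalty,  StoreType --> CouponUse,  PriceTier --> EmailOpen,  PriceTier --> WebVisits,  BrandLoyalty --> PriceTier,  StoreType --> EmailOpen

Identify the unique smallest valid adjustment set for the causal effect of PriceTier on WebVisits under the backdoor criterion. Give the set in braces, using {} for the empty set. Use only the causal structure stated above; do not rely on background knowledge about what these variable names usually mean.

Variables eligible for adjustment (non-descendants of PriceTier, excluding PriceTier and WebVisits): {BrandLoyalty, CouponUse, StoreType}.
Backdoor paths from PriceTier to WebVisits:
  P1: PriceTier <- StoreType -> EmailOpen <- WebVisits
  P2: PriceTier <- BrandLoyalty <- StoreType -> EmailOpen <- WebVisits
Each backdoor path contains an unconditioned collider, so every path is already blocked with the empty conditioning set:
  P1: blocked at collider EmailOpen (neither it nor any descendant is in the conditioning set).
  P2: blocked at collider EmailOpen (neither it nor any descendant is in the conditioning set).
The empty set is therefore the unique smallest valid set.

{}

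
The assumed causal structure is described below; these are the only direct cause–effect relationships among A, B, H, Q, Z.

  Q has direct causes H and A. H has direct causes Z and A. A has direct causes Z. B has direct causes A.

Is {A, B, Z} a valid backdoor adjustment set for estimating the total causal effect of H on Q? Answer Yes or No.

Backdoor paths from H to Q (paths whose first edge points into H):
  P1: H <- Z -> A -> Q
  P2: H <- A -> Q
Condition 1 (no descendant of H in the set): holds — descendants of H are {Q}; none are in {A, B, Z}.
Condition 2 (every backdoor path blocked by {A, B, Z}):
  P1: blocked at fork node Z ∈ conditioning set.
  P2: blocked at fork node A ∈ conditioning set.
{A, B, Z} satisfies the backdoor criterion.

Yes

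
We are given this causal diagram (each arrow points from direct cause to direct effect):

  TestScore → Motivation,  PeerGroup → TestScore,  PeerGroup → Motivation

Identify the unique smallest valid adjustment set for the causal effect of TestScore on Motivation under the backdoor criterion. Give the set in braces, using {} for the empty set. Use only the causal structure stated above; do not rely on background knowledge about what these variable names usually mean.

{PeerGroup}

Variables eligible for adjustment (non-descendants of TestScore, excluding TestScore and Motivation): {PeerGroup}.
Backdoor paths from TestScore to Motivation:
  P1: TestScore <- PeerGroup -> Motivation
The empty set is not sufficient: P1 (TestScore <- PeerGroup -> Motivation) has no collider blocking it and no conditioned non-collider, so it is open.
Try {PeerGroup}:
  P1: blocked at fork node PeerGroup ∈ conditioning set.
{PeerGroup} contains no descendant of TestScore and blocks every backdoor path.
{PeerGroup} is the unique smallest valid adjustment set.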